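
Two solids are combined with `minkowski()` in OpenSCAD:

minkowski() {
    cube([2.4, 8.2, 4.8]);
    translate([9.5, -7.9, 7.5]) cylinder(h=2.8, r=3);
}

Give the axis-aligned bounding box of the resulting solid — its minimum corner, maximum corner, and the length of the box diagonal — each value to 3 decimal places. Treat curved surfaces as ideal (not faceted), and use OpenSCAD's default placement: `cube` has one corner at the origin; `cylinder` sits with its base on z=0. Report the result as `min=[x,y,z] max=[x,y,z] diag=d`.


A = translate([9.5, -7.9, 7.5]) cylinder(h=2.8, r=3) → bbox [6.5,-10.9,7.5] .. [12.5,-4.9,10.3]
B = cube([2.4, 8.2, 4.8]) → bbox [0,0,0] .. [2.4,8.2,4.8]
lo = A.lo+B.lo = [6.5+0, -10.9+0, 7.5+0] = [6.500,-10.900,7.500]
hi = A.hi+B.hi = [12.5+2.4, -4.9+8.2, 10.3+4.8] = [14.900,3.300,15.100]
diag = √(8.4²+14.2²+7.6²) = √329.96 = 18.165

min=[6.500,-10.900,7.500] max=[14.900,3.300,15.100] diag=18.165


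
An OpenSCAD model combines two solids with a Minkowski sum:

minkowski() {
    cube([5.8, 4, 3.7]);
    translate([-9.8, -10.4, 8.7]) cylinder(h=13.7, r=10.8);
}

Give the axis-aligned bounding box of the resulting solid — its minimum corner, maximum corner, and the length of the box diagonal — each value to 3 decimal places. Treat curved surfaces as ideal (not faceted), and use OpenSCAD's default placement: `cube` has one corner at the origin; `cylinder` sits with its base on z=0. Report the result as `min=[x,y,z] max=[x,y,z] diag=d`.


A = translate([-9.8, -10.4, 8.7]) cylinder(h=13.7, r=10.8) → bbox [-20.6,-21.2,8.7] .. [1,0.4,22.4]
B = cube([5.8, 4, 3.7]) → bbox [0,0,0] .. [5.8,4,3.7]
lo = A.lo+B.lo = [-20.6+0, -21.2+0, 8.7+0] = [-20.600,-21.200,8.700]
hi = A.hi+B.hi = [1+5.8, 0.4+4, 22.4+3.7] = [6.800,4.400,26.100]
diag = √(27.4²+25.6²+17.4²) = √1708.88 = 41.339

min=[-20.600,-21.200,8.700] max=[6.800,4.400,26.100] diag=41.339


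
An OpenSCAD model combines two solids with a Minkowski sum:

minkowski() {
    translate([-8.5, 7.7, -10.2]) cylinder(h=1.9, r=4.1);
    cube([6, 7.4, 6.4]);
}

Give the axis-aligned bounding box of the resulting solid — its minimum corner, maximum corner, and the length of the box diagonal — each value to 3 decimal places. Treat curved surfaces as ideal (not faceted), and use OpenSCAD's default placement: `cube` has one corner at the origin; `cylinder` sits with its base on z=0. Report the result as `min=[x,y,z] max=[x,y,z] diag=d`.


A = translate([-8.5, 7.7, -10.2]) cylinder(h=1.9, r=4.1) → bbox [-12.6,3.6,-10.2] .. [-4.4,11.8,-8.3]
B = cube([6, 7.4, 6.4]) → bbox [0,0,0] .. [6,7.4,6.4]
lo = A.lo+B.lo = [-12.6+0, 3.6+0, -10.2+0] = [-12.600,3.600,-10.200]
hi = A.hi+B.hi = [-4.4+6, 11.8+7.4, -8.3+6.4] = [1.600,19.200,-1.900]
diag = √(14.2²+15.6²+8.3²) = √513.89 = 22.669

min=[-12.600,3.600,-10.200] max=[1.600,19.200,-1.900] diag=22.669


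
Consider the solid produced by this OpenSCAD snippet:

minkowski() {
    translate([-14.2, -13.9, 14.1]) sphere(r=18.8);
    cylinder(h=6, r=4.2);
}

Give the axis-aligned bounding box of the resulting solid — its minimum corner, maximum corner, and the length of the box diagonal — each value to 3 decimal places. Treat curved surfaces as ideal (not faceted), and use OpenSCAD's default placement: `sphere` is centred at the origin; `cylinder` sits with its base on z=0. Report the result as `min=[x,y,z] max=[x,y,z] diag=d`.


min=[-37.200,-36.900,-4.700] max=[8.800,9.100,38.900] diag=78.313

A = translate([-14.2, -13.9, 14.1]) sphere(r=18.8) → bbox [-33,-32.7,-4.7] .. [4.6,4.9,32.9]
B = cylinder(h=6, r=4.2) → bbox [-4.2,-4.2,0] .. [4.2,4.2,6]
lo = A.lo+B.lo = [-33-4.2, -32.7-4.2, -4.7+0] = [-37.200,-36.900,-4.700]
hi = A.hi+B.hi = [4.6+4.2, 4.9+4.2, 32.9+6] = [8.800,9.100,38.900]
diag = √(46²+46²+43.6²) = √6132.96 = 78.313


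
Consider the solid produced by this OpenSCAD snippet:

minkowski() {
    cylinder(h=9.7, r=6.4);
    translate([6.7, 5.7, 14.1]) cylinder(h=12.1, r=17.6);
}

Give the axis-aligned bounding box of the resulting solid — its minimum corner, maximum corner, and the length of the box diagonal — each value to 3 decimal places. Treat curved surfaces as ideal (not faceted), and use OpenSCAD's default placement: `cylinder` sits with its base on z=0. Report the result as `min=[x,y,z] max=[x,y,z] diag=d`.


A = translate([6.7, 5.7, 14.1]) cylinder(h=12.1, r=17.6) → bbox [-10.9,-11.9,14.1] .. [24.3,23.3,26.2]
B = cylinder(h=9.7, r=6.4) → bbox [-6.4,-6.4,0] .. [6.4,6.4,9.7]
lo = A.lo+B.lo = [-10.9-6.4, -11.9-6.4, 14.1+0] = [-17.300,-18.300,14.100]
hi = A.hi+B.hi = [24.3+6.4, 23.3+6.4, 26.2+9.7] = [30.700,29.700,35.900]
diag = √(48²+48²+21.8²) = √5083.24 = 71.297

min=[-17.300,-18.300,14.100] max=[30.700,29.700,35.900] diag=71.297


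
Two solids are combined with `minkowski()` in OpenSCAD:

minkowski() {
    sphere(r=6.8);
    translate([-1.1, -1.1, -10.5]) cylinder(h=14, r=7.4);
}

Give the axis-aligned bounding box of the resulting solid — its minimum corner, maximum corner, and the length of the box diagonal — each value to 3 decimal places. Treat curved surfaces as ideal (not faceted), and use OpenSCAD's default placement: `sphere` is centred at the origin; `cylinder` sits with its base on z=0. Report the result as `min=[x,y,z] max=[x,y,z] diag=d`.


min=[-15.300,-15.300,-17.300] max=[13.100,13.100,10.300] diag=48.733

A = translate([-1.1, -1.1, -10.5]) cylinder(h=14, r=7.4) → bbox [-8.5,-8.5,-10.5] .. [6.3,6.3,3.5]
B = sphere(r=6.8) → bbox [-6.8,-6.8,-6.8] .. [6.8,6.8,6.8]
lo = A.lo+B.lo = [-8.5-6.8, -8.5-6.8, -10.5-6.8] = [-15.300,-15.300,-17.300]
hi = A.hi+B.hi = [6.3+6.8, 6.3+6.8, 3.5+6.8] = [13.100,13.100,10.300]
diag = √(28.4²+28.4²+27.6²) = √2374.88 = 48.733


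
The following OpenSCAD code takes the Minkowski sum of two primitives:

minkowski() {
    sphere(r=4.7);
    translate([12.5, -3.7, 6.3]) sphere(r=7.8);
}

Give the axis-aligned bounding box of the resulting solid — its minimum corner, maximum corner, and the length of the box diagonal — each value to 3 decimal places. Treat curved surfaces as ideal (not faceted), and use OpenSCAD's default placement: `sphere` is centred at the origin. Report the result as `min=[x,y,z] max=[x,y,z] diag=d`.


A = translate([12.5, -3.7, 6.3]) sphere(r=7.8) → bbox [4.7,-11.5,-1.5] .. [20.3,4.1,14.1]
B = sphere(r=4.7) → bbox [-4.7,-4.7,-4.7] .. [4.7,4.7,4.7]
lo = A.lo+B.lo = [4.7-4.7, -11.5-4.7, -1.5-4.7] = [0.000,-16.200,-6.200]
hi = A.hi+B.hi = [20.3+4.7, 4.1+4.7, 14.1+4.7] = [25.000,8.800,18.800]
diag = √(25²+25²+25²) = √1875 = 43.301

min=[0.000,-16.200,-6.200] max=[25.000,8.800,18.800] diag=43.301


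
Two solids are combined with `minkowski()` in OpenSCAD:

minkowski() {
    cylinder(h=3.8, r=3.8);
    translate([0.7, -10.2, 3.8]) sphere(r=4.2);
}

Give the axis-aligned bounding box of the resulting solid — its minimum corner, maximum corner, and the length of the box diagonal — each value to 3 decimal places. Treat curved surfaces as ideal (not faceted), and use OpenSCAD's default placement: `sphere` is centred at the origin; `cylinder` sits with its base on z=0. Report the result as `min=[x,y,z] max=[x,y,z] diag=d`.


min=[-7.300,-18.200,-0.400] max=[8.700,-2.200,11.800] diag=25.707

A = translate([0.7, -10.2, 3.8]) sphere(r=4.2) → bbox [-3.5,-14.4,-0.4] .. [4.9,-6,8]
B = cylinder(h=3.8, r=3.8) → bbox [-3.8,-3.8,0] .. [3.8,3.8,3.8]
lo = A.lo+B.lo = [-3.5-3.8, -14.4-3.8, -0.4+0] = [-7.300,-18.200,-0.400]
hi = A.hi+B.hi = [4.9+3.8, -6+3.8, 8+3.8] = [8.700,-2.200,11.800]
diag = √(16²+16²+12.2²) = √660.84 = 25.707


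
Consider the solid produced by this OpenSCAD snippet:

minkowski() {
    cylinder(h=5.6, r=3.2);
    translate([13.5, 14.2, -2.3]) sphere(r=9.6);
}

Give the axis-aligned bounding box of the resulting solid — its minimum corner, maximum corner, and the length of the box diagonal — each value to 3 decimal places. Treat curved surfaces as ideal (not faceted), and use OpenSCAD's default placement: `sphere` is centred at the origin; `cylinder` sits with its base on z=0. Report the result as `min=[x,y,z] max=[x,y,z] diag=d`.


A = translate([13.5, 14.2, -2.3]) sphere(r=9.6) → bbox [3.9,4.6,-11.9] .. [23.1,23.8,7.3]
B = cylinder(h=5.6, r=3.2) → bbox [-3.2,-3.2,0] .. [3.2,3.2,5.6]
lo = A.lo+B.lo = [3.9-3.2, 4.6-3.2, -11.9+0] = [0.700,1.400,-11.900]
hi = A.hi+B.hi = [23.1+3.2, 23.8+3.2, 7.3+5.6] = [26.300,27.000,12.900]
diag = √(25.6²+25.6²+24.8²) = √1925.76 = 43.883

min=[0.700,1.400,-11.900] max=[26.300,27.000,12.900] diag=43.883


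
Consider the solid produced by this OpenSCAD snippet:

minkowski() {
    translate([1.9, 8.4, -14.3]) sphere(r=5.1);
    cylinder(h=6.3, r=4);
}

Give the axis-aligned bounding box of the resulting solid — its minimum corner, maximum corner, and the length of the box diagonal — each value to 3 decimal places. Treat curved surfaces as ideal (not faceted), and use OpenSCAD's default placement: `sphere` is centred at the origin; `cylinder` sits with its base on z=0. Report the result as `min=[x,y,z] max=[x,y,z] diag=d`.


min=[-7.200,-0.700,-19.400] max=[11.000,17.500,-2.900] diag=30.573

A = translate([1.9, 8.4, -14.3]) sphere(r=5.1) → bbox [-3.2,3.3,-19.4] .. [7,13.5,-9.2]
B = cylinder(h=6.3, r=4) → bbox [-4,-4,0] .. [4,4,6.3]
lo = A.lo+B.lo = [-3.2-4, 3.3-4, -19.4+0] = [-7.200,-0.700,-19.400]
hi = A.hi+B.hi = [7+4, 13.5+4, -9.2+6.3] = [11.000,17.500,-2.900]
diag = √(18.2²+18.2²+16.5²) = √934.73 = 30.573


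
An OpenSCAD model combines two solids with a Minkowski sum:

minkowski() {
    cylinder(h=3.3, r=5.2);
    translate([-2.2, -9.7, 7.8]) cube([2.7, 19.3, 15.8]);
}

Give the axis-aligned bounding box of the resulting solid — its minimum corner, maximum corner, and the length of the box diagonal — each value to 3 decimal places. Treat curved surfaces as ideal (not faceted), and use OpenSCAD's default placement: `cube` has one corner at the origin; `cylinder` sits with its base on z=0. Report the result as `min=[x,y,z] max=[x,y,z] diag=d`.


min=[-7.400,-14.900,7.800] max=[5.700,14.800,26.900] diag=37.663

A = translate([-2.2, -9.7, 7.8]) cube([2.7, 19.3, 15.8]) → bbox [-2.2,-9.7,7.8] .. [0.5,9.6,23.6]
B = cylinder(h=3.3, r=5.2) → bbox [-5.2,-5.2,0] .. [5.2,5.2,3.3]
lo = A.lo+B.lo = [-2.2-5.2, -9.7-5.2, 7.8+0] = [-7.400,-14.900,7.800]
hi = A.hi+B.hi = [0.5+5.2, 9.6+5.2, 23.6+3.3] = [5.700,14.800,26.900]
diag = √(13.1²+29.7²+19.1²) = √1418.51 = 37.663


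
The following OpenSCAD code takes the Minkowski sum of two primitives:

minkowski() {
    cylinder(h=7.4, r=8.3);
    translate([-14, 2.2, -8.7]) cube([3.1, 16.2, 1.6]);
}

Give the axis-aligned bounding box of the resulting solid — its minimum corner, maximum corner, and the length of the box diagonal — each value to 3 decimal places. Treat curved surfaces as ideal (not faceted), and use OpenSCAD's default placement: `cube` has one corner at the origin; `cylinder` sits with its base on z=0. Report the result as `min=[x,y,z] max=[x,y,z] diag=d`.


min=[-22.300,-6.100,-8.700] max=[-2.600,26.700,0.300] diag=39.306

A = translate([-14, 2.2, -8.7]) cube([3.1, 16.2, 1.6]) → bbox [-14,2.2,-8.7] .. [-10.9,18.4,-7.1]
B = cylinder(h=7.4, r=8.3) → bbox [-8.3,-8.3,0] .. [8.3,8.3,7.4]
lo = A.lo+B.lo = [-14-8.3, 2.2-8.3, -8.7+0] = [-22.300,-6.100,-8.700]
hi = A.hi+B.hi = [-10.9+8.3, 18.4+8.3, -7.1+7.4] = [-2.600,26.700,0.300]
diag = √(19.7²+32.8²+9²) = √1544.93 = 39.306


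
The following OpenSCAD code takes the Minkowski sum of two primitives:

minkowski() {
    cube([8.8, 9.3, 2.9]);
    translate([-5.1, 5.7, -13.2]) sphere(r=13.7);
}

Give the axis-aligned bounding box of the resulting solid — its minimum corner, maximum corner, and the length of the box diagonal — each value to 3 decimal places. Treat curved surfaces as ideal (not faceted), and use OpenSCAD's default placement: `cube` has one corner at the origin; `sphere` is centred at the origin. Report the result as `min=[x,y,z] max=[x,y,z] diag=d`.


A = translate([-5.1, 5.7, -13.2]) sphere(r=13.7) → bbox [-18.8,-8,-26.9] .. [8.6,19.4,0.5]
B = cube([8.8, 9.3, 2.9]) → bbox [0,0,0] .. [8.8,9.3,2.9]
lo = A.lo+B.lo = [-18.8+0, -8+0, -26.9+0] = [-18.800,-8.000,-26.900]
hi = A.hi+B.hi = [8.6+8.8, 19.4+9.3, 0.5+2.9] = [17.400,28.700,3.400]
diag = √(36.2²+36.7²+30.3²) = √3575.42 = 59.795

min=[-18.800,-8.000,-26.900] max=[17.400,28.700,3.400] diag=59.795


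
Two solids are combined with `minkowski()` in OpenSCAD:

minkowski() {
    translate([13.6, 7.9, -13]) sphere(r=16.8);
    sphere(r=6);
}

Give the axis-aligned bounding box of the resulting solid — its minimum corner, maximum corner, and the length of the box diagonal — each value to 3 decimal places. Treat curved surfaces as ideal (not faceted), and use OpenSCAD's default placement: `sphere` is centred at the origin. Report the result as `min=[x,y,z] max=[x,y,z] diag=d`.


A = translate([13.6, 7.9, -13]) sphere(r=16.8) → bbox [-3.2,-8.9,-29.8] .. [30.4,24.7,3.8]
B = sphere(r=6) → bbox [-6,-6,-6] .. [6,6,6]
lo = A.lo+B.lo = [-3.2-6, -8.9-6, -29.8-6] = [-9.200,-14.900,-35.800]
hi = A.hi+B.hi = [30.4+6, 24.7+6, 3.8+6] = [36.400,30.700,9.800]
diag = √(45.6²+45.6²+45.6²) = √6238.08 = 78.982

min=[-9.200,-14.900,-35.800] max=[36.400,30.700,9.800] diag=78.982


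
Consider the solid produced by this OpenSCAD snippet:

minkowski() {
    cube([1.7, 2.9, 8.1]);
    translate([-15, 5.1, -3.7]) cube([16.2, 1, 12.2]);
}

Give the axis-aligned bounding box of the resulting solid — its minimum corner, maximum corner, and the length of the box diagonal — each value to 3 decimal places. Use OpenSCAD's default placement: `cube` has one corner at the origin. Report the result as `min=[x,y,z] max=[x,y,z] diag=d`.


min=[-15.000,5.100,-3.700] max=[2.900,9.000,16.600] diag=27.344

A = translate([-15, 5.1, -3.7]) cube([16.2, 1, 12.2]) → bbox [-15,5.1,-3.7] .. [1.2,6.1,8.5]
B = cube([1.7, 2.9, 8.1]) → bbox [0,0,0] .. [1.7,2.9,8.1]
lo = A.lo+B.lo = [-15+0, 5.1+0, -3.7+0] = [-15.000,5.100,-3.700]
hi = A.hi+B.hi = [1.2+1.7, 6.1+2.9, 8.5+8.1] = [2.900,9.000,16.600]
diag = √(17.9²+3.9²+20.3²) = √747.71 = 27.344


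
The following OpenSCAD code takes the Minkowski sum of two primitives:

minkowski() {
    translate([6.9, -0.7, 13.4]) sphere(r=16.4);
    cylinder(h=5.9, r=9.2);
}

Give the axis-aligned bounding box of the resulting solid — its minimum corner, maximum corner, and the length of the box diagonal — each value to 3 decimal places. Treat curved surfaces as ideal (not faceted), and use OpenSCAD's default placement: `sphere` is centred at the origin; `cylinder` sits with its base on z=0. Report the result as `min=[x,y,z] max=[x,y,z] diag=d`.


min=[-18.700,-26.300,-3.000] max=[32.500,24.900,35.700] diag=82.101

A = translate([6.9, -0.7, 13.4]) sphere(r=16.4) → bbox [-9.5,-17.1,-3] .. [23.3,15.7,29.8]
B = cylinder(h=5.9, r=9.2) → bbox [-9.2,-9.2,0] .. [9.2,9.2,5.9]
lo = A.lo+B.lo = [-9.5-9.2, -17.1-9.2, -3+0] = [-18.700,-26.300,-3.000]
hi = A.hi+B.hi = [23.3+9.2, 15.7+9.2, 29.8+5.9] = [32.500,24.900,35.700]
diag = √(51.2²+51.2²+38.7²) = √6740.57 = 82.101


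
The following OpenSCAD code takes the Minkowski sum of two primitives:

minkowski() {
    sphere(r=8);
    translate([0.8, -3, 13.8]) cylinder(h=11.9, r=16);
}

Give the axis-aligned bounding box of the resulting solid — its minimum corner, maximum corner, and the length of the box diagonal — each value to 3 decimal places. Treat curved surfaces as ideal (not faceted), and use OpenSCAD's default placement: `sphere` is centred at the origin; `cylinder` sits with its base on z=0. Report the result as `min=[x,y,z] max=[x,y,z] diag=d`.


min=[-23.200,-27.000,5.800] max=[24.800,21.000,33.700] diag=73.392

A = translate([0.8, -3, 13.8]) cylinder(h=11.9, r=16) → bbox [-15.2,-19,13.8] .. [16.8,13,25.7]
B = sphere(r=8) → bbox [-8,-8,-8] .. [8,8,8]
lo = A.lo+B.lo = [-15.2-8, -19-8, 13.8-8] = [-23.200,-27.000,5.800]
hi = A.hi+B.hi = [16.8+8, 13+8, 25.7+8] = [24.800,21.000,33.700]
diag = √(48²+48²+27.9²) = √5386.41 = 73.392


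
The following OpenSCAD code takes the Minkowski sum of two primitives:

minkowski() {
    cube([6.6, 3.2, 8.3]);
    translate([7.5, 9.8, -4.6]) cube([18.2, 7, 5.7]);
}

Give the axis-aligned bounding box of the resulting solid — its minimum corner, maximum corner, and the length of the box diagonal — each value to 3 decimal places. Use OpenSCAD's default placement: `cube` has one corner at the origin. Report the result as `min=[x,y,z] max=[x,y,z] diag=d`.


A = translate([7.5, 9.8, -4.6]) cube([18.2, 7, 5.7]) → bbox [7.5,9.8,-4.6] .. [25.7,16.8,1.1]
B = cube([6.6, 3.2, 8.3]) → bbox [0,0,0] .. [6.6,3.2,8.3]
lo = A.lo+B.lo = [7.5+0, 9.8+0, -4.6+0] = [7.500,9.800,-4.600]
hi = A.hi+B.hi = [25.7+6.6, 16.8+3.2, 1.1+8.3] = [32.300,20.000,9.400]
diag = √(24.8²+10.2²+14²) = √915.08 = 30.250

min=[7.500,9.800,-4.600] max=[32.300,20.000,9.400] diag=30.250


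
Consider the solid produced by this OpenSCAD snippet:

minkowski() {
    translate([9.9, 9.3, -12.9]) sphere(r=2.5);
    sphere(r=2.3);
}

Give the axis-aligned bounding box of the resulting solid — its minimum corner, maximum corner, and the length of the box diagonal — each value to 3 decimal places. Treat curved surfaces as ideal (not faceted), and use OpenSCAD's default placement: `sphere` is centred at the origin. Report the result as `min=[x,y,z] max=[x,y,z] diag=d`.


min=[5.100,4.500,-17.700] max=[14.700,14.100,-8.100] diag=16.628

A = translate([9.9, 9.3, -12.9]) sphere(r=2.5) → bbox [7.4,6.8,-15.4] .. [12.4,11.8,-10.4]
B = sphere(r=2.3) → bbox [-2.3,-2.3,-2.3] .. [2.3,2.3,2.3]
lo = A.lo+B.lo = [7.4-2.3, 6.8-2.3, -15.4-2.3] = [5.100,4.500,-17.700]
hi = A.hi+B.hi = [12.4+2.3, 11.8+2.3, -10.4+2.3] = [14.700,14.100,-8.100]
diag = √(9.6²+9.6²+9.6²) = √276.48 = 16.628


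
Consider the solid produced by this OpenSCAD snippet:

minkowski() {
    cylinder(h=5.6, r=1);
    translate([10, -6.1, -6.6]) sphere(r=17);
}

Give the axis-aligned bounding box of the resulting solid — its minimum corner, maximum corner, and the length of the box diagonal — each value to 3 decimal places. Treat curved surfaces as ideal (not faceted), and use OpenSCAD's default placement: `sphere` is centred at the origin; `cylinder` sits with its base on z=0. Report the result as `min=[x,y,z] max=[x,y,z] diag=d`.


min=[-8.000,-24.100,-23.600] max=[28.000,11.900,16.000] diag=64.499

A = translate([10, -6.1, -6.6]) sphere(r=17) → bbox [-7,-23.1,-23.6] .. [27,10.9,10.4]
B = cylinder(h=5.6, r=1) → bbox [-1,-1,0] .. [1,1,5.6]
lo = A.lo+B.lo = [-7-1, -23.1-1, -23.6+0] = [-8.000,-24.100,-23.600]
hi = A.hi+B.hi = [27+1, 10.9+1, 10.4+5.6] = [28.000,11.900,16.000]
diag = √(36²+36²+39.6²) = √4160.16 = 64.499


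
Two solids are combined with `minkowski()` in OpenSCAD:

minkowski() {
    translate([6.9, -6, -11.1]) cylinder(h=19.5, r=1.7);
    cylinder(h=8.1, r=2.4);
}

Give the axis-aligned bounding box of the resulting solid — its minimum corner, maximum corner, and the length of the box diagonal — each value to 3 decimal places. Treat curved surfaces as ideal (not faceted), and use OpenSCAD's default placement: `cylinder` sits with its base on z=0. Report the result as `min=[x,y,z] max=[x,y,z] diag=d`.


A = translate([6.9, -6, -11.1]) cylinder(h=19.5, r=1.7) → bbox [5.2,-7.7,-11.1] .. [8.6,-4.3,8.4]
B = cylinder(h=8.1, r=2.4) → bbox [-2.4,-2.4,0] .. [2.4,2.4,8.1]
lo = A.lo+B.lo = [5.2-2.4, -7.7-2.4, -11.1+0] = [2.800,-10.100,-11.100]
hi = A.hi+B.hi = [8.6+2.4, -4.3+2.4, 8.4+8.1] = [11.000,-1.900,16.500]
diag = √(8.2²+8.2²+27.6²) = √896.24 = 29.937

min=[2.800,-10.100,-11.100] max=[11.000,-1.900,16.500] diag=29.937


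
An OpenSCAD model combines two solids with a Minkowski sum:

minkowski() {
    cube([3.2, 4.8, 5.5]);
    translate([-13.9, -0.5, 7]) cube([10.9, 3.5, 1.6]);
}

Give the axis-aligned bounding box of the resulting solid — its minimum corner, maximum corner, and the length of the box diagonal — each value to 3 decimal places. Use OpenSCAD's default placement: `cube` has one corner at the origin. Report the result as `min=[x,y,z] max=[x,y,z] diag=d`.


A = translate([-13.9, -0.5, 7]) cube([10.9, 3.5, 1.6]) → bbox [-13.9,-0.5,7] .. [-3,3,8.6]
B = cube([3.2, 4.8, 5.5]) → bbox [0,0,0] .. [3.2,4.8,5.5]
lo = A.lo+B.lo = [-13.9+0, -0.5+0, 7+0] = [-13.900,-0.500,7.000]
hi = A.hi+B.hi = [-3+3.2, 3+4.8, 8.6+5.5] = [0.200,7.800,14.100]
diag = √(14.1²+8.3²+7.1²) = √318.11 = 17.836

min=[-13.900,-0.500,7.000] max=[0.200,7.800,14.100] diag=17.836


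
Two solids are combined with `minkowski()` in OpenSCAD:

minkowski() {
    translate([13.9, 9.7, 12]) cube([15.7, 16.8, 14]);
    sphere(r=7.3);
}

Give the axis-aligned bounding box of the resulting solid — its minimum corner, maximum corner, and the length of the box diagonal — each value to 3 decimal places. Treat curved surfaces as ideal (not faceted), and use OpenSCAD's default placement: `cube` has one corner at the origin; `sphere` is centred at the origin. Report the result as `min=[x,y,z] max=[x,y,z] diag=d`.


min=[6.600,2.400,4.700] max=[36.900,33.800,33.300] diag=52.173

A = translate([13.9, 9.7, 12]) cube([15.7, 16.8, 14]) → bbox [13.9,9.7,12] .. [29.6,26.5,26]
B = sphere(r=7.3) → bbox [-7.3,-7.3,-7.3] .. [7.3,7.3,7.3]
lo = A.lo+B.lo = [13.9-7.3, 9.7-7.3, 12-7.3] = [6.600,2.400,4.700]
hi = A.hi+B.hi = [29.6+7.3, 26.5+7.3, 26+7.3] = [36.900,33.800,33.300]
diag = √(30.3²+31.4²+28.6²) = √2722.01 = 52.173


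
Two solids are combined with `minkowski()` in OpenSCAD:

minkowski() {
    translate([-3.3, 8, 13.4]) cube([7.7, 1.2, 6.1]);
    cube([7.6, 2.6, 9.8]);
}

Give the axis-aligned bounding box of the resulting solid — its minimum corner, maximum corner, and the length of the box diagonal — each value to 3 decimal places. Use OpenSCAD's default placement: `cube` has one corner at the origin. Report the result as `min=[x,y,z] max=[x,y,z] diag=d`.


A = translate([-3.3, 8, 13.4]) cube([7.7, 1.2, 6.1]) → bbox [-3.3,8,13.4] .. [4.4,9.2,19.5]
B = cube([7.6, 2.6, 9.8]) → bbox [0,0,0] .. [7.6,2.6,9.8]
lo = A.lo+B.lo = [-3.3+0, 8+0, 13.4+0] = [-3.300,8.000,13.400]
hi = A.hi+B.hi = [4.4+7.6, 9.2+2.6, 19.5+9.8] = [12.000,11.800,29.300]
diag = √(15.3²+3.8²+15.9²) = √501.34 = 22.391

min=[-3.300,8.000,13.400] max=[12.000,11.800,29.300] diag=22.391


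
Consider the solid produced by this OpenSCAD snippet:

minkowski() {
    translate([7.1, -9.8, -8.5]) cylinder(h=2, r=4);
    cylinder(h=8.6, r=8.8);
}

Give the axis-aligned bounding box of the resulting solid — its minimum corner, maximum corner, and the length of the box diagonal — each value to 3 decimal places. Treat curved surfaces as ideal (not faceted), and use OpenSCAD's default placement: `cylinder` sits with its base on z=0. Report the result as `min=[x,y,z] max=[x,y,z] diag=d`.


A = translate([7.1, -9.8, -8.5]) cylinder(h=2, r=4) → bbox [3.1,-13.8,-8.5] .. [11.1,-5.8,-6.5]
B = cylinder(h=8.6, r=8.8) → bbox [-8.8,-8.8,0] .. [8.8,8.8,8.6]
lo = A.lo+B.lo = [3.1-8.8, -13.8-8.8, -8.5+0] = [-5.700,-22.600,-8.500]
hi = A.hi+B.hi = [11.1+8.8, -5.8+8.8, -6.5+8.6] = [19.900,3.000,2.100]
diag = √(25.6²+25.6²+10.6²) = √1423.08 = 37.724

min=[-5.700,-22.600,-8.500] max=[19.900,3.000,2.100] diag=37.724


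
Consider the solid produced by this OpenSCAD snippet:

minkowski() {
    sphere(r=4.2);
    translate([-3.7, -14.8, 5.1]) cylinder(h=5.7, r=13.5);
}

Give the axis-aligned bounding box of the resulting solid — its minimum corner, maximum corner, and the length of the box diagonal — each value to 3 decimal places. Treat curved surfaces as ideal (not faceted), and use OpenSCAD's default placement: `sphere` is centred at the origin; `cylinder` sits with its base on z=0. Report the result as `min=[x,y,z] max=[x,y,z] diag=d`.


min=[-21.400,-32.500,0.900] max=[14.000,2.900,15.000] diag=52.011

A = translate([-3.7, -14.8, 5.1]) cylinder(h=5.7, r=13.5) → bbox [-17.2,-28.3,5.1] .. [9.8,-1.3,10.8]
B = sphere(r=4.2) → bbox [-4.2,-4.2,-4.2] .. [4.2,4.2,4.2]
lo = A.lo+B.lo = [-17.2-4.2, -28.3-4.2, 5.1-4.2] = [-21.400,-32.500,0.900]
hi = A.hi+B.hi = [9.8+4.2, -1.3+4.2, 10.8+4.2] = [14.000,2.900,15.000]
diag = √(35.4²+35.4²+14.1²) = √2705.13 = 52.011


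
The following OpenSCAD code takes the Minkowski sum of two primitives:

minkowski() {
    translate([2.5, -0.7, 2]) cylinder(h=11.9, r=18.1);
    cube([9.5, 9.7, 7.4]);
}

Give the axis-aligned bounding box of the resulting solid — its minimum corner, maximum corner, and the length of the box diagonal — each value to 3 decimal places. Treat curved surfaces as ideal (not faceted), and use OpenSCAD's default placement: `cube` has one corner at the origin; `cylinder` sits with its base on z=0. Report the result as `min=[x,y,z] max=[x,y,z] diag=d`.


min=[-15.600,-18.800,2.000] max=[30.100,27.100,21.300] diag=67.585

A = translate([2.5, -0.7, 2]) cylinder(h=11.9, r=18.1) → bbox [-15.6,-18.8,2] .. [20.6,17.4,13.9]
B = cube([9.5, 9.7, 7.4]) → bbox [0,0,0] .. [9.5,9.7,7.4]
lo = A.lo+B.lo = [-15.6+0, -18.8+0, 2+0] = [-15.600,-18.800,2.000]
hi = A.hi+B.hi = [20.6+9.5, 17.4+9.7, 13.9+7.4] = [30.100,27.100,21.300]
diag = √(45.7²+45.9²+19.3²) = √4567.79 = 67.585


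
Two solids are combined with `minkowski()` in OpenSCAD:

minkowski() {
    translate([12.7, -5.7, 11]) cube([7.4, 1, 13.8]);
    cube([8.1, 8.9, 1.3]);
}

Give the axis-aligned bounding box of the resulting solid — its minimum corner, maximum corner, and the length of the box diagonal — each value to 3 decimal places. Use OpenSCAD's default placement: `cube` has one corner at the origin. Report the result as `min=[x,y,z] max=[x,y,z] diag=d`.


min=[12.700,-5.700,11.000] max=[28.200,4.200,26.100] diag=23.796

A = translate([12.7, -5.7, 11]) cube([7.4, 1, 13.8]) → bbox [12.7,-5.7,11] .. [20.1,-4.7,24.8]
B = cube([8.1, 8.9, 1.3]) → bbox [0,0,0] .. [8.1,8.9,1.3]
lo = A.lo+B.lo = [12.7+0, -5.7+0, 11+0] = [12.700,-5.700,11.000]
hi = A.hi+B.hi = [20.1+8.1, -4.7+8.9, 24.8+1.3] = [28.200,4.200,26.100]
diag = √(15.5²+9.9²+15.1²) = √566.27 = 23.796


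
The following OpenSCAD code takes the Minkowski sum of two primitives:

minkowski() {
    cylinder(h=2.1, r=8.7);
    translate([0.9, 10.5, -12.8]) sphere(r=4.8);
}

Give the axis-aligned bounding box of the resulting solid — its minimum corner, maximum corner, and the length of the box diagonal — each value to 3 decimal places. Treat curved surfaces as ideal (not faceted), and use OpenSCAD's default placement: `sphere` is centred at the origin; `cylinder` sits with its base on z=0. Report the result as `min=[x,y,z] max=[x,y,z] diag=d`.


A = translate([0.9, 10.5, -12.8]) sphere(r=4.8) → bbox [-3.9,5.7,-17.6] .. [5.7,15.3,-8]
B = cylinder(h=2.1, r=8.7) → bbox [-8.7,-8.7,0] .. [8.7,8.7,2.1]
lo = A.lo+B.lo = [-3.9-8.7, 5.7-8.7, -17.6+0] = [-12.600,-3.000,-17.600]
hi = A.hi+B.hi = [5.7+8.7, 15.3+8.7, -8+2.1] = [14.400,24.000,-5.900]
diag = √(27²+27²+11.7²) = √1594.89 = 39.936

min=[-12.600,-3.000,-17.600] max=[14.400,24.000,-5.900] diag=39.936


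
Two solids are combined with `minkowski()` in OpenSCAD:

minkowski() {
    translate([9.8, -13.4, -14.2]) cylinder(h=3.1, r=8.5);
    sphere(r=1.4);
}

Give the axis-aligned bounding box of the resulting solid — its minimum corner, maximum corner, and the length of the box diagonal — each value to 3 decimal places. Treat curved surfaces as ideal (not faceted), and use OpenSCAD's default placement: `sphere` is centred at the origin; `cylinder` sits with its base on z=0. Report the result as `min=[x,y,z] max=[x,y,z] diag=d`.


A = translate([9.8, -13.4, -14.2]) cylinder(h=3.1, r=8.5) → bbox [1.3,-21.9,-14.2] .. [18.3,-4.9,-11.1]
B = sphere(r=1.4) → bbox [-1.4,-1.4,-1.4] .. [1.4,1.4,1.4]
lo = A.lo+B.lo = [1.3-1.4, -21.9-1.4, -14.2-1.4] = [-0.100,-23.300,-15.600]
hi = A.hi+B.hi = [18.3+1.4, -4.9+1.4, -11.1+1.4] = [19.700,-3.500,-9.700]
diag = √(19.8²+19.8²+5.9²) = √818.89 = 28.616

min=[-0.100,-23.300,-15.600] max=[19.700,-3.500,-9.700] diag=28.616


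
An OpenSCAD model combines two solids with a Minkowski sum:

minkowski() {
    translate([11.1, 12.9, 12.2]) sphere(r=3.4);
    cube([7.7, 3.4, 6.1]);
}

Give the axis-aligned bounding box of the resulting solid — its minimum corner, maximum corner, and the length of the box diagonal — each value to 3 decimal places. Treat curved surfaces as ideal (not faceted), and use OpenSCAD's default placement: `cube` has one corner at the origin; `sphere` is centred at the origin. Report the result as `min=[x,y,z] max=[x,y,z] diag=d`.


min=[7.700,9.500,8.800] max=[22.200,19.700,21.700] diag=21.925

A = translate([11.1, 12.9, 12.2]) sphere(r=3.4) → bbox [7.7,9.5,8.8] .. [14.5,16.3,15.6]
B = cube([7.7, 3.4, 6.1]) → bbox [0,0,0] .. [7.7,3.4,6.1]
lo = A.lo+B.lo = [7.7+0, 9.5+0, 8.8+0] = [7.700,9.500,8.800]
hi = A.hi+B.hi = [14.5+7.7, 16.3+3.4, 15.6+6.1] = [22.200,19.700,21.700]
diag = √(14.5²+10.2²+12.9²) = √480.7 = 21.925


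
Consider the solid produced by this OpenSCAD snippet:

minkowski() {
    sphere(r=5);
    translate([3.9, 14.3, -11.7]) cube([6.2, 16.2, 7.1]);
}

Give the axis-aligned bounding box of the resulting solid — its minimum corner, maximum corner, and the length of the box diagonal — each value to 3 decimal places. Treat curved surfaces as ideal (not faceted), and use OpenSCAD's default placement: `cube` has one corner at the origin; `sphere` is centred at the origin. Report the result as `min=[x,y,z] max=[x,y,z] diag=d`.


A = translate([3.9, 14.3, -11.7]) cube([6.2, 16.2, 7.1]) → bbox [3.9,14.3,-11.7] .. [10.1,30.5,-4.6]
B = sphere(r=5) → bbox [-5,-5,-5] .. [5,5,5]
lo = A.lo+B.lo = [3.9-5, 14.3-5, -11.7-5] = [-1.100,9.300,-16.700]
hi = A.hi+B.hi = [10.1+5, 30.5+5, -4.6+5] = [15.100,35.500,0.400]
diag = √(16.2²+26.2²+17.1²) = √1241.29 = 35.232

min=[-1.100,9.300,-16.700] max=[15.100,35.500,0.400] diag=35.232


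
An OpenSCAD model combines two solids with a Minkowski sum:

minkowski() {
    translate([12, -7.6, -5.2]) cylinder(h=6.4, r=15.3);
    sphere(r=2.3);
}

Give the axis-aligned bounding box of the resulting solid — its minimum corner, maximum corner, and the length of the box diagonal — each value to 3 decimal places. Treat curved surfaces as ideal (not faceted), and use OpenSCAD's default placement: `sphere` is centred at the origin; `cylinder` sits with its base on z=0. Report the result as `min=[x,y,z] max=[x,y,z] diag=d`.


A = translate([12, -7.6, -5.2]) cylinder(h=6.4, r=15.3) → bbox [-3.3,-22.9,-5.2] .. [27.3,7.7,1.2]
B = sphere(r=2.3) → bbox [-2.3,-2.3,-2.3] .. [2.3,2.3,2.3]
lo = A.lo+B.lo = [-3.3-2.3, -22.9-2.3, -5.2-2.3] = [-5.600,-25.200,-7.500]
hi = A.hi+B.hi = [27.3+2.3, 7.7+2.3, 1.2+2.3] = [29.600,10.000,3.500]
diag = √(35.2²+35.2²+11²) = √2599.08 = 50.981

min=[-5.600,-25.200,-7.500] max=[29.600,10.000,3.500] diag=50.981


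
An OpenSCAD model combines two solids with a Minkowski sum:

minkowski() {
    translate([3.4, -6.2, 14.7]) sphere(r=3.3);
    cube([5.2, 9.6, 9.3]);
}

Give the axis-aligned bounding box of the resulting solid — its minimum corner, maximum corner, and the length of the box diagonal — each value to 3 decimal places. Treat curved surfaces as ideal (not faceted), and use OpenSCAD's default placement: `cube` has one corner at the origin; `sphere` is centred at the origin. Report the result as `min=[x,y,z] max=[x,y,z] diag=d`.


min=[0.100,-9.500,11.400] max=[11.900,6.700,27.300] diag=25.583

A = translate([3.4, -6.2, 14.7]) sphere(r=3.3) → bbox [0.1,-9.5,11.4] .. [6.7,-2.9,18]
B = cube([5.2, 9.6, 9.3]) → bbox [0,0,0] .. [5.2,9.6,9.3]
lo = A.lo+B.lo = [0.1+0, -9.5+0, 11.4+0] = [0.100,-9.500,11.400]
hi = A.hi+B.hi = [6.7+5.2, -2.9+9.6, 18+9.3] = [11.900,6.700,27.300]
diag = √(11.8²+16.2²+15.9²) = √654.49 = 25.583


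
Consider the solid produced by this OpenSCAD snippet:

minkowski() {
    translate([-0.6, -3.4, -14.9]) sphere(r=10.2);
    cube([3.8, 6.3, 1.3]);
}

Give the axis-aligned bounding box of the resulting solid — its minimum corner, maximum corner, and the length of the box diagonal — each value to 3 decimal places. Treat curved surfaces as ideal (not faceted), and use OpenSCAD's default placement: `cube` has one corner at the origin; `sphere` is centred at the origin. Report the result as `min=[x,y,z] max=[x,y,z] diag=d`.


min=[-10.800,-13.600,-25.100] max=[13.400,13.100,-3.400] diag=42.064

A = translate([-0.6, -3.4, -14.9]) sphere(r=10.2) → bbox [-10.8,-13.6,-25.1] .. [9.6,6.8,-4.7]
B = cube([3.8, 6.3, 1.3]) → bbox [0,0,0] .. [3.8,6.3,1.3]
lo = A.lo+B.lo = [-10.8+0, -13.6+0, -25.1+0] = [-10.800,-13.600,-25.100]
hi = A.hi+B.hi = [9.6+3.8, 6.8+6.3, -4.7+1.3] = [13.400,13.100,-3.400]
diag = √(24.2²+26.7²+21.7²) = √1769.42 = 42.064


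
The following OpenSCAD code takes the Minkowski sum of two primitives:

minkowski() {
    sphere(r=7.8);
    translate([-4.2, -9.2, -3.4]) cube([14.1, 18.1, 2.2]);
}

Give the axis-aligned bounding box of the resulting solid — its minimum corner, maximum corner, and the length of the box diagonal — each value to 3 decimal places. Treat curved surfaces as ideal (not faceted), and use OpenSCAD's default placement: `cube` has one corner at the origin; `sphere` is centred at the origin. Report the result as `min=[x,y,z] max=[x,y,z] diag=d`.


A = translate([-4.2, -9.2, -3.4]) cube([14.1, 18.1, 2.2]) → bbox [-4.2,-9.2,-3.4] .. [9.9,8.9,-1.2]
B = sphere(r=7.8) → bbox [-7.8,-7.8,-7.8] .. [7.8,7.8,7.8]
lo = A.lo+B.lo = [-4.2-7.8, -9.2-7.8, -3.4-7.8] = [-12.000,-17.000,-11.200]
hi = A.hi+B.hi = [9.9+7.8, 8.9+7.8, -1.2+7.8] = [17.700,16.700,6.600]
diag = √(29.7²+33.7²+17.8²) = √2334.62 = 48.318

min=[-12.000,-17.000,-11.200] max=[17.700,16.700,6.600] diag=48.318


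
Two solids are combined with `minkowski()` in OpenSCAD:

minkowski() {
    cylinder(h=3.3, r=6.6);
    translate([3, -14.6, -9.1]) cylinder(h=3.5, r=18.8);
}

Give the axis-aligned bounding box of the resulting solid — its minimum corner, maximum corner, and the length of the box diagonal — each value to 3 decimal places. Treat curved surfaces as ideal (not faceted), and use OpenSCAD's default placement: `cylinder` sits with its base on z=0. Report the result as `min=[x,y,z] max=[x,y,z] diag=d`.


min=[-22.400,-40.000,-9.100] max=[28.400,10.800,-2.300] diag=72.163

A = translate([3, -14.6, -9.1]) cylinder(h=3.5, r=18.8) → bbox [-15.8,-33.4,-9.1] .. [21.8,4.2,-5.6]
B = cylinder(h=3.3, r=6.6) → bbox [-6.6,-6.6,0] .. [6.6,6.6,3.3]
lo = A.lo+B.lo = [-15.8-6.6, -33.4-6.6, -9.1+0] = [-22.400,-40.000,-9.100]
hi = A.hi+B.hi = [21.8+6.6, 4.2+6.6, -5.6+3.3] = [28.400,10.800,-2.300]
diag = √(50.8²+50.8²+6.8²) = √5207.52 = 72.163


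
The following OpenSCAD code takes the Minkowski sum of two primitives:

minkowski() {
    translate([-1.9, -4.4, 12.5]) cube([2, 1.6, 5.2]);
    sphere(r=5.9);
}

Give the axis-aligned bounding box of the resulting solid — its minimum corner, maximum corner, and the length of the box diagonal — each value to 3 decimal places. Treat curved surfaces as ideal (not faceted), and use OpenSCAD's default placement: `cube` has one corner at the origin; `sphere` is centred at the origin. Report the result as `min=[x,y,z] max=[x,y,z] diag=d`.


A = translate([-1.9, -4.4, 12.5]) cube([2, 1.6, 5.2]) → bbox [-1.9,-4.4,12.5] .. [0.1,-2.8,17.7]
B = sphere(r=5.9) → bbox [-5.9,-5.9,-5.9] .. [5.9,5.9,5.9]
lo = A.lo+B.lo = [-1.9-5.9, -4.4-5.9, 12.5-5.9] = [-7.800,-10.300,6.600]
hi = A.hi+B.hi = [0.1+5.9, -2.8+5.9, 17.7+5.9] = [6.000,3.100,23.600]
diag = √(13.8²+13.4²+17²) = √659 = 25.671

min=[-7.800,-10.300,6.600] max=[6.000,3.100,23.600] diag=25.671


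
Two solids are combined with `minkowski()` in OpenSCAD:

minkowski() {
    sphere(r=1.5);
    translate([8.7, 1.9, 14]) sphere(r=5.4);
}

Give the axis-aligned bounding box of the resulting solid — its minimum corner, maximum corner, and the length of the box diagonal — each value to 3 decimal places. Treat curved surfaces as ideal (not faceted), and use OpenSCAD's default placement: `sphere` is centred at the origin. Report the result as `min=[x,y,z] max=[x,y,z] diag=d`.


A = translate([8.7, 1.9, 14]) sphere(r=5.4) → bbox [3.3,-3.5,8.6] .. [14.1,7.3,19.4]
B = sphere(r=1.5) → bbox [-1.5,-1.5,-1.5] .. [1.5,1.5,1.5]
lo = A.lo+B.lo = [3.3-1.5, -3.5-1.5, 8.6-1.5] = [1.800,-5.000,7.100]
hi = A.hi+B.hi = [14.1+1.5, 7.3+1.5, 19.4+1.5] = [15.600,8.800,20.900]
diag = √(13.8²+13.8²+13.8²) = √571.32 = 23.902

min=[1.800,-5.000,7.100] max=[15.600,8.800,20.900] diag=23.902


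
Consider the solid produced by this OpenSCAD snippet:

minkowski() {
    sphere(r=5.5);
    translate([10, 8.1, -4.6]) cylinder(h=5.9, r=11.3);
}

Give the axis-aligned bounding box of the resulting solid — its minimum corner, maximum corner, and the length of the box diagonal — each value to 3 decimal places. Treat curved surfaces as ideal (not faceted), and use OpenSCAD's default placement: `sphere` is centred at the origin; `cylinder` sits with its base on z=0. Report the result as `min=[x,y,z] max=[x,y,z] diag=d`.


A = translate([10, 8.1, -4.6]) cylinder(h=5.9, r=11.3) → bbox [-1.3,-3.2,-4.6] .. [21.3,19.4,1.3]
B = sphere(r=5.5) → bbox [-5.5,-5.5,-5.5] .. [5.5,5.5,5.5]
lo = A.lo+B.lo = [-1.3-5.5, -3.2-5.5, -4.6-5.5] = [-6.800,-8.700,-10.100]
hi = A.hi+B.hi = [21.3+5.5, 19.4+5.5, 1.3+5.5] = [26.800,24.900,6.800]
diag = √(33.6²+33.6²+16.9²) = √2543.53 = 50.433

min=[-6.800,-8.700,-10.100] max=[26.800,24.900,6.800] diag=50.433


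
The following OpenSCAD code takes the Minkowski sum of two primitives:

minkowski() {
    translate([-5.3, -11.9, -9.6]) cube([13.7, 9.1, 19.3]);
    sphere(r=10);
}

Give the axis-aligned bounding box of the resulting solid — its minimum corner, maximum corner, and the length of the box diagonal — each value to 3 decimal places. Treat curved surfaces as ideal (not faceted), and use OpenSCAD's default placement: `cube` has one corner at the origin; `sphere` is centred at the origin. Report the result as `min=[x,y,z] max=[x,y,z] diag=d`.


min=[-15.300,-21.900,-19.600] max=[18.400,7.200,19.700] diag=59.388

A = translate([-5.3, -11.9, -9.6]) cube([13.7, 9.1, 19.3]) → bbox [-5.3,-11.9,-9.6] .. [8.4,-2.8,9.7]
B = sphere(r=10) → bbox [-10,-10,-10] .. [10,10,10]
lo = A.lo+B.lo = [-5.3-10, -11.9-10, -9.6-10] = [-15.300,-21.900,-19.600]
hi = A.hi+B.hi = [8.4+10, -2.8+10, 9.7+10] = [18.400,7.200,19.700]
diag = √(33.7²+29.1²+39.3²) = √3526.99 = 59.388


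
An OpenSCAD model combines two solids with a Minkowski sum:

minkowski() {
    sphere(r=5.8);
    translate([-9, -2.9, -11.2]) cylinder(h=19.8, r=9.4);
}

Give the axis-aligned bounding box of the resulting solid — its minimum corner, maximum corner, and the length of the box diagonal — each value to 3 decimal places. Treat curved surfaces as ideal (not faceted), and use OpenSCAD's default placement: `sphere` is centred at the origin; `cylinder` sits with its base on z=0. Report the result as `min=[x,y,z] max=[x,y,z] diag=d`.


A = translate([-9, -2.9, -11.2]) cylinder(h=19.8, r=9.4) → bbox [-18.4,-12.3,-11.2] .. [0.4,6.5,8.6]
B = sphere(r=5.8) → bbox [-5.8,-5.8,-5.8] .. [5.8,5.8,5.8]
lo = A.lo+B.lo = [-18.4-5.8, -12.3-5.8, -11.2-5.8] = [-24.200,-18.100,-17.000]
hi = A.hi+B.hi = [0.4+5.8, 6.5+5.8, 8.6+5.8] = [6.200,12.300,14.400]
diag = √(30.4²+30.4²+31.4²) = √2834.28 = 53.238

min=[-24.200,-18.100,-17.000] max=[6.200,12.300,14.400] diag=53.238


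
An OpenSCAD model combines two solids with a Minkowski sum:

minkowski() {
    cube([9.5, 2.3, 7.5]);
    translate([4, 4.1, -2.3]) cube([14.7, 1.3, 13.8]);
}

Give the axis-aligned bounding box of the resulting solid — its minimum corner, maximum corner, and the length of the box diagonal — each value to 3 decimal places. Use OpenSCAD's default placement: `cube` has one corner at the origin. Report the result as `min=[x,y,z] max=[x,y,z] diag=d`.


min=[4.000,4.100,-2.300] max=[28.200,7.700,19.000] diag=32.439

A = translate([4, 4.1, -2.3]) cube([14.7, 1.3, 13.8]) → bbox [4,4.1,-2.3] .. [18.7,5.4,11.5]
B = cube([9.5, 2.3, 7.5]) → bbox [0,0,0] .. [9.5,2.3,7.5]
lo = A.lo+B.lo = [4+0, 4.1+0, -2.3+0] = [4.000,4.100,-2.300]
hi = A.hi+B.hi = [18.7+9.5, 5.4+2.3, 11.5+7.5] = [28.200,7.700,19.000]
diag = √(24.2²+3.6²+21.3²) = √1052.29 = 32.439
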